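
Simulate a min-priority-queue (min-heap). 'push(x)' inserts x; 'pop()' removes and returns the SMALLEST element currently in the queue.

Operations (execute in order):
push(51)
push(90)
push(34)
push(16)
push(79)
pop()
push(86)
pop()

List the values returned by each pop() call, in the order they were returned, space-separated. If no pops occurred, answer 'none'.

Answer: 16 34

Derivation:
push(51): heap contents = [51]
push(90): heap contents = [51, 90]
push(34): heap contents = [34, 51, 90]
push(16): heap contents = [16, 34, 51, 90]
push(79): heap contents = [16, 34, 51, 79, 90]
pop() → 16: heap contents = [34, 51, 79, 90]
push(86): heap contents = [34, 51, 79, 86, 90]
pop() → 34: heap contents = [51, 79, 86, 90]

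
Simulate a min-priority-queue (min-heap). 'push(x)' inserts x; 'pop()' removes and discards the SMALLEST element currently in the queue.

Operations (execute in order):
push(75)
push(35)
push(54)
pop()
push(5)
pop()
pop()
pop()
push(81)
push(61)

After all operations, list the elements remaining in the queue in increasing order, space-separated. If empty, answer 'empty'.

Answer: 61 81

Derivation:
push(75): heap contents = [75]
push(35): heap contents = [35, 75]
push(54): heap contents = [35, 54, 75]
pop() → 35: heap contents = [54, 75]
push(5): heap contents = [5, 54, 75]
pop() → 5: heap contents = [54, 75]
pop() → 54: heap contents = [75]
pop() → 75: heap contents = []
push(81): heap contents = [81]
push(61): heap contents = [61, 81]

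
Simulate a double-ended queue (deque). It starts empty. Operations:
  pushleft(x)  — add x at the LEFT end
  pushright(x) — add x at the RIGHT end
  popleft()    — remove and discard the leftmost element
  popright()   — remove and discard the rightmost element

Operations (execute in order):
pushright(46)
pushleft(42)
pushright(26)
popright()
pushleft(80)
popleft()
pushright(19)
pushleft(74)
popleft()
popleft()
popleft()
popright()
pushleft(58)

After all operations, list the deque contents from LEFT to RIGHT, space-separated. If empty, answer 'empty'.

Answer: 58

Derivation:
pushright(46): [46]
pushleft(42): [42, 46]
pushright(26): [42, 46, 26]
popright(): [42, 46]
pushleft(80): [80, 42, 46]
popleft(): [42, 46]
pushright(19): [42, 46, 19]
pushleft(74): [74, 42, 46, 19]
popleft(): [42, 46, 19]
popleft(): [46, 19]
popleft(): [19]
popright(): []
pushleft(58): [58]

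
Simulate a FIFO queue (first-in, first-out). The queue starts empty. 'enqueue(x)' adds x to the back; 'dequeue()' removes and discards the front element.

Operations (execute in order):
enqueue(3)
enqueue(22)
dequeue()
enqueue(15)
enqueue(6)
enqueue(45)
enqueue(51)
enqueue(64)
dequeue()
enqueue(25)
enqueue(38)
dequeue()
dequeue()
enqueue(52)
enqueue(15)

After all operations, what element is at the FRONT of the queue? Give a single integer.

Answer: 45

Derivation:
enqueue(3): queue = [3]
enqueue(22): queue = [3, 22]
dequeue(): queue = [22]
enqueue(15): queue = [22, 15]
enqueue(6): queue = [22, 15, 6]
enqueue(45): queue = [22, 15, 6, 45]
enqueue(51): queue = [22, 15, 6, 45, 51]
enqueue(64): queue = [22, 15, 6, 45, 51, 64]
dequeue(): queue = [15, 6, 45, 51, 64]
enqueue(25): queue = [15, 6, 45, 51, 64, 25]
enqueue(38): queue = [15, 6, 45, 51, 64, 25, 38]
dequeue(): queue = [6, 45, 51, 64, 25, 38]
dequeue(): queue = [45, 51, 64, 25, 38]
enqueue(52): queue = [45, 51, 64, 25, 38, 52]
enqueue(15): queue = [45, 51, 64, 25, 38, 52, 15]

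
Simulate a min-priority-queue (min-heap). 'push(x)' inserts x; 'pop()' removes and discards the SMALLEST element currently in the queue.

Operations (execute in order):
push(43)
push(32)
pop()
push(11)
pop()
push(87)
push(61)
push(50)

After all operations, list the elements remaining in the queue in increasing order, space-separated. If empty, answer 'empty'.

push(43): heap contents = [43]
push(32): heap contents = [32, 43]
pop() → 32: heap contents = [43]
push(11): heap contents = [11, 43]
pop() → 11: heap contents = [43]
push(87): heap contents = [43, 87]
push(61): heap contents = [43, 61, 87]
push(50): heap contents = [43, 50, 61, 87]

Answer: 43 50 61 87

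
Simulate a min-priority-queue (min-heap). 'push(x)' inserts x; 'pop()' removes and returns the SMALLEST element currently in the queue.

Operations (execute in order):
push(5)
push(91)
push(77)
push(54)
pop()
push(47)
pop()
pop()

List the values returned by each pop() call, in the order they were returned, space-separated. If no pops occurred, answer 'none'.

push(5): heap contents = [5]
push(91): heap contents = [5, 91]
push(77): heap contents = [5, 77, 91]
push(54): heap contents = [5, 54, 77, 91]
pop() → 5: heap contents = [54, 77, 91]
push(47): heap contents = [47, 54, 77, 91]
pop() → 47: heap contents = [54, 77, 91]
pop() → 54: heap contents = [77, 91]

Answer: 5 47 54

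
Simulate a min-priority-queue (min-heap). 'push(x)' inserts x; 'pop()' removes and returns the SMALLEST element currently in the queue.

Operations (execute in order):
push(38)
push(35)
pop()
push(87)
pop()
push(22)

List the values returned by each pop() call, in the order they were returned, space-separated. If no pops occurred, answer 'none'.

Answer: 35 38

Derivation:
push(38): heap contents = [38]
push(35): heap contents = [35, 38]
pop() → 35: heap contents = [38]
push(87): heap contents = [38, 87]
pop() → 38: heap contents = [87]
push(22): heap contents = [22, 87]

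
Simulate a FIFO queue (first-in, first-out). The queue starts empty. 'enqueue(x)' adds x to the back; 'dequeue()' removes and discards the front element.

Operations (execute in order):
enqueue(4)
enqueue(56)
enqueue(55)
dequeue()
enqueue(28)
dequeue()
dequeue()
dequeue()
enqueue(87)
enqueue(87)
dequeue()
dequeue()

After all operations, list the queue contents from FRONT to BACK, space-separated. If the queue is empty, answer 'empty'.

enqueue(4): [4]
enqueue(56): [4, 56]
enqueue(55): [4, 56, 55]
dequeue(): [56, 55]
enqueue(28): [56, 55, 28]
dequeue(): [55, 28]
dequeue(): [28]
dequeue(): []
enqueue(87): [87]
enqueue(87): [87, 87]
dequeue(): [87]
dequeue(): []

Answer: empty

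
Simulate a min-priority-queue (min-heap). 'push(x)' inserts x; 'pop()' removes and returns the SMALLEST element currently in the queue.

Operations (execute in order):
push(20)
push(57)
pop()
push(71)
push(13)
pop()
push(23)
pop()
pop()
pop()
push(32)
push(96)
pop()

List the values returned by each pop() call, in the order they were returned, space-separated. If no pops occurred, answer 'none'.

push(20): heap contents = [20]
push(57): heap contents = [20, 57]
pop() → 20: heap contents = [57]
push(71): heap contents = [57, 71]
push(13): heap contents = [13, 57, 71]
pop() → 13: heap contents = [57, 71]
push(23): heap contents = [23, 57, 71]
pop() → 23: heap contents = [57, 71]
pop() → 57: heap contents = [71]
pop() → 71: heap contents = []
push(32): heap contents = [32]
push(96): heap contents = [32, 96]
pop() → 32: heap contents = [96]

Answer: 20 13 23 57 71 32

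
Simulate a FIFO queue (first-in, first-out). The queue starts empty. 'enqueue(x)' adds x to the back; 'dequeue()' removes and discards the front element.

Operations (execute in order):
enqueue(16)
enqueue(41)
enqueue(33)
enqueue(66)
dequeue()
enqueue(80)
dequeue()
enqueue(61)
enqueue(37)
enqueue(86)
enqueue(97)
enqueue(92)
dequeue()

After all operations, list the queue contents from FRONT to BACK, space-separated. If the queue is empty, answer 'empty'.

Answer: 66 80 61 37 86 97 92

Derivation:
enqueue(16): [16]
enqueue(41): [16, 41]
enqueue(33): [16, 41, 33]
enqueue(66): [16, 41, 33, 66]
dequeue(): [41, 33, 66]
enqueue(80): [41, 33, 66, 80]
dequeue(): [33, 66, 80]
enqueue(61): [33, 66, 80, 61]
enqueue(37): [33, 66, 80, 61, 37]
enqueue(86): [33, 66, 80, 61, 37, 86]
enqueue(97): [33, 66, 80, 61, 37, 86, 97]
enqueue(92): [33, 66, 80, 61, 37, 86, 97, 92]
dequeue(): [66, 80, 61, 37, 86, 97, 92]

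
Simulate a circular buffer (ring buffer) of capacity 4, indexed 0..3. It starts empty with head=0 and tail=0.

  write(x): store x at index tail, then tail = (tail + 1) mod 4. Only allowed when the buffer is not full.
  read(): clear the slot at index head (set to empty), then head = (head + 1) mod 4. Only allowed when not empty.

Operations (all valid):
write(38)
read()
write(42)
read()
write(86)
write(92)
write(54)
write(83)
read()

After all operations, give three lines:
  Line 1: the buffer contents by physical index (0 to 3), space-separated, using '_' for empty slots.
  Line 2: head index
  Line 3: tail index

write(38): buf=[38 _ _ _], head=0, tail=1, size=1
read(): buf=[_ _ _ _], head=1, tail=1, size=0
write(42): buf=[_ 42 _ _], head=1, tail=2, size=1
read(): buf=[_ _ _ _], head=2, tail=2, size=0
write(86): buf=[_ _ 86 _], head=2, tail=3, size=1
write(92): buf=[_ _ 86 92], head=2, tail=0, size=2
write(54): buf=[54 _ 86 92], head=2, tail=1, size=3
write(83): buf=[54 83 86 92], head=2, tail=2, size=4
read(): buf=[54 83 _ 92], head=3, tail=2, size=3

Answer: 54 83 _ 92
3
2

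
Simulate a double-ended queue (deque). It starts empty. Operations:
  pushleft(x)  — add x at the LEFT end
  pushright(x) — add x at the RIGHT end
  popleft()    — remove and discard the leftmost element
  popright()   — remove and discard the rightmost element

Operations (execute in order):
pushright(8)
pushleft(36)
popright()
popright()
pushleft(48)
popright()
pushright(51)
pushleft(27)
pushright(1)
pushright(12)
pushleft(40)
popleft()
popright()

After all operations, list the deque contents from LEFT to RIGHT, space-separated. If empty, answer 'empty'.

Answer: 27 51 1

Derivation:
pushright(8): [8]
pushleft(36): [36, 8]
popright(): [36]
popright(): []
pushleft(48): [48]
popright(): []
pushright(51): [51]
pushleft(27): [27, 51]
pushright(1): [27, 51, 1]
pushright(12): [27, 51, 1, 12]
pushleft(40): [40, 27, 51, 1, 12]
popleft(): [27, 51, 1, 12]
popright(): [27, 51, 1]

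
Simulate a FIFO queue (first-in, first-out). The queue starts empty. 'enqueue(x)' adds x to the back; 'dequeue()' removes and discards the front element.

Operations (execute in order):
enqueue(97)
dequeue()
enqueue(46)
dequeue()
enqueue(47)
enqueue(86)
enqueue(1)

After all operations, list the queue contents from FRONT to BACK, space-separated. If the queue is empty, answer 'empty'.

Answer: 47 86 1

Derivation:
enqueue(97): [97]
dequeue(): []
enqueue(46): [46]
dequeue(): []
enqueue(47): [47]
enqueue(86): [47, 86]
enqueue(1): [47, 86, 1]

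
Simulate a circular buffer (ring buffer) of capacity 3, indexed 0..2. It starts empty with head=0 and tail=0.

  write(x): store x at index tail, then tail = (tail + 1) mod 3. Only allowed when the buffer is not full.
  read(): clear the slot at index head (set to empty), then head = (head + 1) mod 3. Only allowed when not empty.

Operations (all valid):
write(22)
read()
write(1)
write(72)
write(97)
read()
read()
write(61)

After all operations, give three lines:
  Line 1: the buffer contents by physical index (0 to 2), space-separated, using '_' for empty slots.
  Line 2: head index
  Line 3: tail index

write(22): buf=[22 _ _], head=0, tail=1, size=1
read(): buf=[_ _ _], head=1, tail=1, size=0
write(1): buf=[_ 1 _], head=1, tail=2, size=1
write(72): buf=[_ 1 72], head=1, tail=0, size=2
write(97): buf=[97 1 72], head=1, tail=1, size=3
read(): buf=[97 _ 72], head=2, tail=1, size=2
read(): buf=[97 _ _], head=0, tail=1, size=1
write(61): buf=[97 61 _], head=0, tail=2, size=2

Answer: 97 61 _
0
2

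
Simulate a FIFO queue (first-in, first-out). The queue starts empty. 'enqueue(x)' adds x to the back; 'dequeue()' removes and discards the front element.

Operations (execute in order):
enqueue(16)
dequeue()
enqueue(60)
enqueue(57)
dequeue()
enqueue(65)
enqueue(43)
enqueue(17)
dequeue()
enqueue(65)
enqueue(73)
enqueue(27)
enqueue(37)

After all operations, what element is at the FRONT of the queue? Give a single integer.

enqueue(16): queue = [16]
dequeue(): queue = []
enqueue(60): queue = [60]
enqueue(57): queue = [60, 57]
dequeue(): queue = [57]
enqueue(65): queue = [57, 65]
enqueue(43): queue = [57, 65, 43]
enqueue(17): queue = [57, 65, 43, 17]
dequeue(): queue = [65, 43, 17]
enqueue(65): queue = [65, 43, 17, 65]
enqueue(73): queue = [65, 43, 17, 65, 73]
enqueue(27): queue = [65, 43, 17, 65, 73, 27]
enqueue(37): queue = [65, 43, 17, 65, 73, 27, 37]

Answer: 65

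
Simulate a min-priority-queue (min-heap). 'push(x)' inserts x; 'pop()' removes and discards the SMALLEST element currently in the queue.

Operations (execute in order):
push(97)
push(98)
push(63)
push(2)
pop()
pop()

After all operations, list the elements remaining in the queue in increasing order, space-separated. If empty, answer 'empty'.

Answer: 97 98

Derivation:
push(97): heap contents = [97]
push(98): heap contents = [97, 98]
push(63): heap contents = [63, 97, 98]
push(2): heap contents = [2, 63, 97, 98]
pop() → 2: heap contents = [63, 97, 98]
pop() → 63: heap contents = [97, 98]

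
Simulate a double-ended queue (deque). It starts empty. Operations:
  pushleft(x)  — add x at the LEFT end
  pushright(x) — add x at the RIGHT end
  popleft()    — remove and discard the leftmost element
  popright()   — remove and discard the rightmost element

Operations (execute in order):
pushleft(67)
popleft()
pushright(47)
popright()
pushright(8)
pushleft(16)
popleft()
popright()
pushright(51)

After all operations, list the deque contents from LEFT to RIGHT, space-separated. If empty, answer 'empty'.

Answer: 51

Derivation:
pushleft(67): [67]
popleft(): []
pushright(47): [47]
popright(): []
pushright(8): [8]
pushleft(16): [16, 8]
popleft(): [8]
popright(): []
pushright(51): [51]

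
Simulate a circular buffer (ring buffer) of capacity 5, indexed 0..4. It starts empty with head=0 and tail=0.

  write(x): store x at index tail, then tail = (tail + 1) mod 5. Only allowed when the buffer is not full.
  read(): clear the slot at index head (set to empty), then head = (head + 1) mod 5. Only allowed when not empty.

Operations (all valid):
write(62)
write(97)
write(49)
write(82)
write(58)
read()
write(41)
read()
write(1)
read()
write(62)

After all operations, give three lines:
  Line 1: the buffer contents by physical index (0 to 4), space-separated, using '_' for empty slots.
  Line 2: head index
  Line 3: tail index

write(62): buf=[62 _ _ _ _], head=0, tail=1, size=1
write(97): buf=[62 97 _ _ _], head=0, tail=2, size=2
write(49): buf=[62 97 49 _ _], head=0, tail=3, size=3
write(82): buf=[62 97 49 82 _], head=0, tail=4, size=4
write(58): buf=[62 97 49 82 58], head=0, tail=0, size=5
read(): buf=[_ 97 49 82 58], head=1, tail=0, size=4
write(41): buf=[41 97 49 82 58], head=1, tail=1, size=5
read(): buf=[41 _ 49 82 58], head=2, tail=1, size=4
write(1): buf=[41 1 49 82 58], head=2, tail=2, size=5
read(): buf=[41 1 _ 82 58], head=3, tail=2, size=4
write(62): buf=[41 1 62 82 58], head=3, tail=3, size=5

Answer: 41 1 62 82 58
3
3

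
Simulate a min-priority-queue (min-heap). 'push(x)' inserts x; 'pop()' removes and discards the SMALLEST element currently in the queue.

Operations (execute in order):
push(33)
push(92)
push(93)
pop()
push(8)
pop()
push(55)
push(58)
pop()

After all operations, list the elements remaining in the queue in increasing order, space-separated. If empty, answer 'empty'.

push(33): heap contents = [33]
push(92): heap contents = [33, 92]
push(93): heap contents = [33, 92, 93]
pop() → 33: heap contents = [92, 93]
push(8): heap contents = [8, 92, 93]
pop() → 8: heap contents = [92, 93]
push(55): heap contents = [55, 92, 93]
push(58): heap contents = [55, 58, 92, 93]
pop() → 55: heap contents = [58, 92, 93]

Answer: 58 92 93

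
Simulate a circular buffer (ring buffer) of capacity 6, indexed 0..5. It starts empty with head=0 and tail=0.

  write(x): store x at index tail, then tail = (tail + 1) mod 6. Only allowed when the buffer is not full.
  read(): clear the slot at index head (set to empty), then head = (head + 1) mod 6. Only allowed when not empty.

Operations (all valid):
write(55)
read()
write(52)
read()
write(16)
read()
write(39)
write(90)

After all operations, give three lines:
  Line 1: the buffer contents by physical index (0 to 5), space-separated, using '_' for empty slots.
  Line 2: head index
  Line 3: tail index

Answer: _ _ _ 39 90 _
3
5

Derivation:
write(55): buf=[55 _ _ _ _ _], head=0, tail=1, size=1
read(): buf=[_ _ _ _ _ _], head=1, tail=1, size=0
write(52): buf=[_ 52 _ _ _ _], head=1, tail=2, size=1
read(): buf=[_ _ _ _ _ _], head=2, tail=2, size=0
write(16): buf=[_ _ 16 _ _ _], head=2, tail=3, size=1
read(): buf=[_ _ _ _ _ _], head=3, tail=3, size=0
write(39): buf=[_ _ _ 39 _ _], head=3, tail=4, size=1
write(90): buf=[_ _ _ 39 90 _], head=3, tail=5, size=2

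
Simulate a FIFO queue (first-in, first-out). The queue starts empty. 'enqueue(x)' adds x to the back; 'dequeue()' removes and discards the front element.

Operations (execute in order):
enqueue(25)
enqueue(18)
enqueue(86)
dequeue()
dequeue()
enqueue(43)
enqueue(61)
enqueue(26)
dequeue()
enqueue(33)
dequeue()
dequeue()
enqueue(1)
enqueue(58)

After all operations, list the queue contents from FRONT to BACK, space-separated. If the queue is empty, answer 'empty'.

Answer: 26 33 1 58

Derivation:
enqueue(25): [25]
enqueue(18): [25, 18]
enqueue(86): [25, 18, 86]
dequeue(): [18, 86]
dequeue(): [86]
enqueue(43): [86, 43]
enqueue(61): [86, 43, 61]
enqueue(26): [86, 43, 61, 26]
dequeue(): [43, 61, 26]
enqueue(33): [43, 61, 26, 33]
dequeue(): [61, 26, 33]
dequeue(): [26, 33]
enqueue(1): [26, 33, 1]
enqueue(58): [26, 33, 1, 58]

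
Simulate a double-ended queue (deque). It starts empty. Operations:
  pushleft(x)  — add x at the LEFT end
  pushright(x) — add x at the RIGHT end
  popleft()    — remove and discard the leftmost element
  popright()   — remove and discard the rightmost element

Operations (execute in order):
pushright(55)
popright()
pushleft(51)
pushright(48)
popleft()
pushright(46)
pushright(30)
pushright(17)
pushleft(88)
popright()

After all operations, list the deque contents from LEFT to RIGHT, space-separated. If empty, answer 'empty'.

pushright(55): [55]
popright(): []
pushleft(51): [51]
pushright(48): [51, 48]
popleft(): [48]
pushright(46): [48, 46]
pushright(30): [48, 46, 30]
pushright(17): [48, 46, 30, 17]
pushleft(88): [88, 48, 46, 30, 17]
popright(): [88, 48, 46, 30]

Answer: 88 48 46 30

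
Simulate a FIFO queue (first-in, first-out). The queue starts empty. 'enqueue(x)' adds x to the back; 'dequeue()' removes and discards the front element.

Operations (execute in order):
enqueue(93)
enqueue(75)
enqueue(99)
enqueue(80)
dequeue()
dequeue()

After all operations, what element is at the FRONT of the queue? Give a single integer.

enqueue(93): queue = [93]
enqueue(75): queue = [93, 75]
enqueue(99): queue = [93, 75, 99]
enqueue(80): queue = [93, 75, 99, 80]
dequeue(): queue = [75, 99, 80]
dequeue(): queue = [99, 80]

Answer: 99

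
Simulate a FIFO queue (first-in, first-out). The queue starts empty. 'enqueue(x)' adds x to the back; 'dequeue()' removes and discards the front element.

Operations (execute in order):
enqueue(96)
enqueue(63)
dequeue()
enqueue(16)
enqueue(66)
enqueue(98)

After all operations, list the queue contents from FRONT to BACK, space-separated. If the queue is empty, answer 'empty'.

Answer: 63 16 66 98

Derivation:
enqueue(96): [96]
enqueue(63): [96, 63]
dequeue(): [63]
enqueue(16): [63, 16]
enqueue(66): [63, 16, 66]
enqueue(98): [63, 16, 66, 98]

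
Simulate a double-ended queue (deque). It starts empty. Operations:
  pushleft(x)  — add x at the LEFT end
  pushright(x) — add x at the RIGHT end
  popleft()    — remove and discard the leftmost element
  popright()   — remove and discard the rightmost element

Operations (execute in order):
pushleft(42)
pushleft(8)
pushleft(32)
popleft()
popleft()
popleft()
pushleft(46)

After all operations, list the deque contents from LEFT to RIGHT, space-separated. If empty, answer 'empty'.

Answer: 46

Derivation:
pushleft(42): [42]
pushleft(8): [8, 42]
pushleft(32): [32, 8, 42]
popleft(): [8, 42]
popleft(): [42]
popleft(): []
pushleft(46): [46]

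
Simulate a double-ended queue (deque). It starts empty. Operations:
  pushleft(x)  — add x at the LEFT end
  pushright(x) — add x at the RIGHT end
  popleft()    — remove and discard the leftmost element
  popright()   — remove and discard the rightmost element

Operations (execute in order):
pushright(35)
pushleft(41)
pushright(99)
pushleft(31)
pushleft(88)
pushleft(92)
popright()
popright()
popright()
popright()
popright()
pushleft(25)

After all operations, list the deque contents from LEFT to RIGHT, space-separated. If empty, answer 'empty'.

pushright(35): [35]
pushleft(41): [41, 35]
pushright(99): [41, 35, 99]
pushleft(31): [31, 41, 35, 99]
pushleft(88): [88, 31, 41, 35, 99]
pushleft(92): [92, 88, 31, 41, 35, 99]
popright(): [92, 88, 31, 41, 35]
popright(): [92, 88, 31, 41]
popright(): [92, 88, 31]
popright(): [92, 88]
popright(): [92]
pushleft(25): [25, 92]

Answer: 25 92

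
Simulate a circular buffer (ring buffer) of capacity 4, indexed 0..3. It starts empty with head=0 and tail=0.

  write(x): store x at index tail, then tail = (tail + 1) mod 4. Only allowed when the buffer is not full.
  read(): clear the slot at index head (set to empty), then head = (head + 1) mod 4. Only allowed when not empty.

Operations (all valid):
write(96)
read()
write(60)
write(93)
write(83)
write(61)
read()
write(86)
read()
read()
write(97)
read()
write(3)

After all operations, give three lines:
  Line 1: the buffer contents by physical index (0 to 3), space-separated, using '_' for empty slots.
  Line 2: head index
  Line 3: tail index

Answer: _ 86 97 3
1
0

Derivation:
write(96): buf=[96 _ _ _], head=0, tail=1, size=1
read(): buf=[_ _ _ _], head=1, tail=1, size=0
write(60): buf=[_ 60 _ _], head=1, tail=2, size=1
write(93): buf=[_ 60 93 _], head=1, tail=3, size=2
write(83): buf=[_ 60 93 83], head=1, tail=0, size=3
write(61): buf=[61 60 93 83], head=1, tail=1, size=4
read(): buf=[61 _ 93 83], head=2, tail=1, size=3
write(86): buf=[61 86 93 83], head=2, tail=2, size=4
read(): buf=[61 86 _ 83], head=3, tail=2, size=3
read(): buf=[61 86 _ _], head=0, tail=2, size=2
write(97): buf=[61 86 97 _], head=0, tail=3, size=3
read(): buf=[_ 86 97 _], head=1, tail=3, size=2
write(3): buf=[_ 86 97 3], head=1, tail=0, size=3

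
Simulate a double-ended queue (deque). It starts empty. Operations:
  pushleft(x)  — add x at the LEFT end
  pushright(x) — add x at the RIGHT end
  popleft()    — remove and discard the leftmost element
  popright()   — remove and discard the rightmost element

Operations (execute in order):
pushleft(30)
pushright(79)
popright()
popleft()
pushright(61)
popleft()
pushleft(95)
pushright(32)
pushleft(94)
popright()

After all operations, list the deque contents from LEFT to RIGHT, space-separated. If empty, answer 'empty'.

Answer: 94 95

Derivation:
pushleft(30): [30]
pushright(79): [30, 79]
popright(): [30]
popleft(): []
pushright(61): [61]
popleft(): []
pushleft(95): [95]
pushright(32): [95, 32]
pushleft(94): [94, 95, 32]
popright(): [94, 95]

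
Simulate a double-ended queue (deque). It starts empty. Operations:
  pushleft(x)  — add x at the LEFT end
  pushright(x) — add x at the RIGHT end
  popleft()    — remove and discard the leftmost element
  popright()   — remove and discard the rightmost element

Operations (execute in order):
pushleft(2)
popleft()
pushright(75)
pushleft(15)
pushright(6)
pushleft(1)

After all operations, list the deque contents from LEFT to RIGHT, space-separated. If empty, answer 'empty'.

Answer: 1 15 75 6

Derivation:
pushleft(2): [2]
popleft(): []
pushright(75): [75]
pushleft(15): [15, 75]
pushright(6): [15, 75, 6]
pushleft(1): [1, 15, 75, 6]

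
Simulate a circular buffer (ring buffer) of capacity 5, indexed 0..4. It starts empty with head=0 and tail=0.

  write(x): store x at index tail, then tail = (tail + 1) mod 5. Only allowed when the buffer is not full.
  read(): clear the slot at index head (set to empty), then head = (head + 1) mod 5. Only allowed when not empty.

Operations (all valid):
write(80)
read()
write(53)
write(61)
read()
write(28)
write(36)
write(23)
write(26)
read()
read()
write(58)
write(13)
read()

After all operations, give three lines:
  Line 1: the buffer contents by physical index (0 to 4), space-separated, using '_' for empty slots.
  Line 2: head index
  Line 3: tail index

write(80): buf=[80 _ _ _ _], head=0, tail=1, size=1
read(): buf=[_ _ _ _ _], head=1, tail=1, size=0
write(53): buf=[_ 53 _ _ _], head=1, tail=2, size=1
write(61): buf=[_ 53 61 _ _], head=1, tail=3, size=2
read(): buf=[_ _ 61 _ _], head=2, tail=3, size=1
write(28): buf=[_ _ 61 28 _], head=2, tail=4, size=2
write(36): buf=[_ _ 61 28 36], head=2, tail=0, size=3
write(23): buf=[23 _ 61 28 36], head=2, tail=1, size=4
write(26): buf=[23 26 61 28 36], head=2, tail=2, size=5
read(): buf=[23 26 _ 28 36], head=3, tail=2, size=4
read(): buf=[23 26 _ _ 36], head=4, tail=2, size=3
write(58): buf=[23 26 58 _ 36], head=4, tail=3, size=4
write(13): buf=[23 26 58 13 36], head=4, tail=4, size=5
read(): buf=[23 26 58 13 _], head=0, tail=4, size=4

Answer: 23 26 58 13 _
0
4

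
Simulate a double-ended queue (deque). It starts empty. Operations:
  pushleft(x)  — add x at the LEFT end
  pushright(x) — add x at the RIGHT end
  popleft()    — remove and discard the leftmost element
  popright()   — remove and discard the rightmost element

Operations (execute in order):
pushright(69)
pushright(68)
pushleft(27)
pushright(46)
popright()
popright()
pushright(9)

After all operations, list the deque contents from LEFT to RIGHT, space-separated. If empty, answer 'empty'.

Answer: 27 69 9

Derivation:
pushright(69): [69]
pushright(68): [69, 68]
pushleft(27): [27, 69, 68]
pushright(46): [27, 69, 68, 46]
popright(): [27, 69, 68]
popright(): [27, 69]
pushright(9): [27, 69, 9]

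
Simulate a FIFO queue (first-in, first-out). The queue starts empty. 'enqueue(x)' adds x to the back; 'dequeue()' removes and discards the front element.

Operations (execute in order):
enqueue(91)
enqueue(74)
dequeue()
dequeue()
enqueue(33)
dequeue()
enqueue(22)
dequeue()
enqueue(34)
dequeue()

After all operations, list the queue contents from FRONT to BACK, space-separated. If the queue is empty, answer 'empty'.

Answer: empty

Derivation:
enqueue(91): [91]
enqueue(74): [91, 74]
dequeue(): [74]
dequeue(): []
enqueue(33): [33]
dequeue(): []
enqueue(22): [22]
dequeue(): []
enqueue(34): [34]
dequeue(): []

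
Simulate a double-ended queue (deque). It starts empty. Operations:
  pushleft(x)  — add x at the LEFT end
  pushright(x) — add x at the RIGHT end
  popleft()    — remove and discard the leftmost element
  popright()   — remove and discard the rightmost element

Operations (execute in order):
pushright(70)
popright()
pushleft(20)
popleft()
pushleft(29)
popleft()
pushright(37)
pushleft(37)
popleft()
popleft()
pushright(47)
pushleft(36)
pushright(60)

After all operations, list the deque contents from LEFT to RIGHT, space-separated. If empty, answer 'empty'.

pushright(70): [70]
popright(): []
pushleft(20): [20]
popleft(): []
pushleft(29): [29]
popleft(): []
pushright(37): [37]
pushleft(37): [37, 37]
popleft(): [37]
popleft(): []
pushright(47): [47]
pushleft(36): [36, 47]
pushright(60): [36, 47, 60]

Answer: 36 47 60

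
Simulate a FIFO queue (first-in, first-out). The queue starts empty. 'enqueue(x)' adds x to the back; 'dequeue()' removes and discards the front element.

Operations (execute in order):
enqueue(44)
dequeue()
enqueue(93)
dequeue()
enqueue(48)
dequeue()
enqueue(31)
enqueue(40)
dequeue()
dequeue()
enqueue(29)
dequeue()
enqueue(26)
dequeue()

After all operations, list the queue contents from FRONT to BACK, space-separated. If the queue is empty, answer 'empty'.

enqueue(44): [44]
dequeue(): []
enqueue(93): [93]
dequeue(): []
enqueue(48): [48]
dequeue(): []
enqueue(31): [31]
enqueue(40): [31, 40]
dequeue(): [40]
dequeue(): []
enqueue(29): [29]
dequeue(): []
enqueue(26): [26]
dequeue(): []

Answer: empty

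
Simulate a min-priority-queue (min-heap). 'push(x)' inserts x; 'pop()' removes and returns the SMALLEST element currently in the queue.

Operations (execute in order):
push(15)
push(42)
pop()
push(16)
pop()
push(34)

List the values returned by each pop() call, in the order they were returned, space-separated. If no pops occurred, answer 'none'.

push(15): heap contents = [15]
push(42): heap contents = [15, 42]
pop() → 15: heap contents = [42]
push(16): heap contents = [16, 42]
pop() → 16: heap contents = [42]
push(34): heap contents = [34, 42]

Answer: 15 16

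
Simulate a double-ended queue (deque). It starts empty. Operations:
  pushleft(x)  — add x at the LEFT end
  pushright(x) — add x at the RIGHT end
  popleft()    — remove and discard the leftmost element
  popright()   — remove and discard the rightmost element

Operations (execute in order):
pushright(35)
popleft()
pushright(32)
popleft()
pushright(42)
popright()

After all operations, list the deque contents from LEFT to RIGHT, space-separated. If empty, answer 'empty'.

Answer: empty

Derivation:
pushright(35): [35]
popleft(): []
pushright(32): [32]
popleft(): []
pushright(42): [42]
popright(): []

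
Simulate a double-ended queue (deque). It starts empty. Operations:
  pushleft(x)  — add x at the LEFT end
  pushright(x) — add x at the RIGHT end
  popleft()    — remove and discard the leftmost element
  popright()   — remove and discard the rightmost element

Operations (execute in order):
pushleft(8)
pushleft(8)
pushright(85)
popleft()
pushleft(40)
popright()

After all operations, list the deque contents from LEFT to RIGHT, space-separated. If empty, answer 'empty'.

Answer: 40 8

Derivation:
pushleft(8): [8]
pushleft(8): [8, 8]
pushright(85): [8, 8, 85]
popleft(): [8, 85]
pushleft(40): [40, 8, 85]
popright(): [40, 8]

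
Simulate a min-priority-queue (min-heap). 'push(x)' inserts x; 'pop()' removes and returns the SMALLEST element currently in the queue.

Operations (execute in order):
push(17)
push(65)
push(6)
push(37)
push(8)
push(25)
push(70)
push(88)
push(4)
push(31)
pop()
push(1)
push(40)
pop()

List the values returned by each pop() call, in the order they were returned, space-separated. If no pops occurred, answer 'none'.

Answer: 4 1

Derivation:
push(17): heap contents = [17]
push(65): heap contents = [17, 65]
push(6): heap contents = [6, 17, 65]
push(37): heap contents = [6, 17, 37, 65]
push(8): heap contents = [6, 8, 17, 37, 65]
push(25): heap contents = [6, 8, 17, 25, 37, 65]
push(70): heap contents = [6, 8, 17, 25, 37, 65, 70]
push(88): heap contents = [6, 8, 17, 25, 37, 65, 70, 88]
push(4): heap contents = [4, 6, 8, 17, 25, 37, 65, 70, 88]
push(31): heap contents = [4, 6, 8, 17, 25, 31, 37, 65, 70, 88]
pop() → 4: heap contents = [6, 8, 17, 25, 31, 37, 65, 70, 88]
push(1): heap contents = [1, 6, 8, 17, 25, 31, 37, 65, 70, 88]
push(40): heap contents = [1, 6, 8, 17, 25, 31, 37, 40, 65, 70, 88]
pop() → 1: heap contents = [6, 8, 17, 25, 31, 37, 40, 65, 70, 88]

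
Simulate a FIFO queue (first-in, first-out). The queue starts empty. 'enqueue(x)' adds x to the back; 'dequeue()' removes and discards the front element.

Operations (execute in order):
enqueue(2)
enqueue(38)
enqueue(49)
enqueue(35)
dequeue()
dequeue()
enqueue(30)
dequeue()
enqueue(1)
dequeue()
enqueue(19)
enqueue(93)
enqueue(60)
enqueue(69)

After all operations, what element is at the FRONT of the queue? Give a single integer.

Answer: 30

Derivation:
enqueue(2): queue = [2]
enqueue(38): queue = [2, 38]
enqueue(49): queue = [2, 38, 49]
enqueue(35): queue = [2, 38, 49, 35]
dequeue(): queue = [38, 49, 35]
dequeue(): queue = [49, 35]
enqueue(30): queue = [49, 35, 30]
dequeue(): queue = [35, 30]
enqueue(1): queue = [35, 30, 1]
dequeue(): queue = [30, 1]
enqueue(19): queue = [30, 1, 19]
enqueue(93): queue = [30, 1, 19, 93]
enqueue(60): queue = [30, 1, 19, 93, 60]
enqueue(69): queue = [30, 1, 19, 93, 60, 69]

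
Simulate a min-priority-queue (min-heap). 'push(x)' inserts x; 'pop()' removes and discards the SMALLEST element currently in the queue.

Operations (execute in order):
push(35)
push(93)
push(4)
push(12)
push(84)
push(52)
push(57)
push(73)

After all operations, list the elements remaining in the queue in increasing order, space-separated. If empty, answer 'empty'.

Answer: 4 12 35 52 57 73 84 93

Derivation:
push(35): heap contents = [35]
push(93): heap contents = [35, 93]
push(4): heap contents = [4, 35, 93]
push(12): heap contents = [4, 12, 35, 93]
push(84): heap contents = [4, 12, 35, 84, 93]
push(52): heap contents = [4, 12, 35, 52, 84, 93]
push(57): heap contents = [4, 12, 35, 52, 57, 84, 93]
push(73): heap contents = [4, 12, 35, 52, 57, 73, 84, 93]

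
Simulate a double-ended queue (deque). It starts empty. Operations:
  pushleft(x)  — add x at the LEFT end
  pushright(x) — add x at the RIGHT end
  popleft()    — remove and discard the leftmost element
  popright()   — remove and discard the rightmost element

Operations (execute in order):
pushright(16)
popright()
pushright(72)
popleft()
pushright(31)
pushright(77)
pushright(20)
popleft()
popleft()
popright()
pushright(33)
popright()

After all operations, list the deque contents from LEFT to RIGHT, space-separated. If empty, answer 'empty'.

pushright(16): [16]
popright(): []
pushright(72): [72]
popleft(): []
pushright(31): [31]
pushright(77): [31, 77]
pushright(20): [31, 77, 20]
popleft(): [77, 20]
popleft(): [20]
popright(): []
pushright(33): [33]
popright(): []

Answer: empty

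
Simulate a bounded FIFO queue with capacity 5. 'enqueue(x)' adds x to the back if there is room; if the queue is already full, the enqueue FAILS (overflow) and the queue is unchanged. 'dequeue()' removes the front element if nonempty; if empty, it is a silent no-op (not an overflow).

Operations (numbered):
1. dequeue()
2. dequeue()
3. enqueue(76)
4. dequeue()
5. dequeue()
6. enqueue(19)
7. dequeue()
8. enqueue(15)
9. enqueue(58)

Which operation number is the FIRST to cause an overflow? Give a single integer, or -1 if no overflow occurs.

1. dequeue(): empty, no-op, size=0
2. dequeue(): empty, no-op, size=0
3. enqueue(76): size=1
4. dequeue(): size=0
5. dequeue(): empty, no-op, size=0
6. enqueue(19): size=1
7. dequeue(): size=0
8. enqueue(15): size=1
9. enqueue(58): size=2

Answer: -1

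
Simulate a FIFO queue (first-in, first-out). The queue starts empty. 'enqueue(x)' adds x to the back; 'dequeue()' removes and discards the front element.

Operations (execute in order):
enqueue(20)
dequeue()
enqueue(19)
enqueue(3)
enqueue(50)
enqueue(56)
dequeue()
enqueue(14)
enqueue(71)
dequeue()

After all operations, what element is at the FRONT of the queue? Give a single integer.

Answer: 50

Derivation:
enqueue(20): queue = [20]
dequeue(): queue = []
enqueue(19): queue = [19]
enqueue(3): queue = [19, 3]
enqueue(50): queue = [19, 3, 50]
enqueue(56): queue = [19, 3, 50, 56]
dequeue(): queue = [3, 50, 56]
enqueue(14): queue = [3, 50, 56, 14]
enqueue(71): queue = [3, 50, 56, 14, 71]
dequeue(): queue = [50, 56, 14, 71]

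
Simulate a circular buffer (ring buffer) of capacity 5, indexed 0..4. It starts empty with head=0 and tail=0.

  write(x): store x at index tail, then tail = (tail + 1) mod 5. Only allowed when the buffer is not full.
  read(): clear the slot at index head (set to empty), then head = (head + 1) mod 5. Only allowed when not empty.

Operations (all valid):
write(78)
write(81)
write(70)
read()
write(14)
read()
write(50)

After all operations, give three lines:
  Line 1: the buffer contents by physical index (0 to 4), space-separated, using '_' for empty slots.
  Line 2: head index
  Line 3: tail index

Answer: _ _ 70 14 50
2
0

Derivation:
write(78): buf=[78 _ _ _ _], head=0, tail=1, size=1
write(81): buf=[78 81 _ _ _], head=0, tail=2, size=2
write(70): buf=[78 81 70 _ _], head=0, tail=3, size=3
read(): buf=[_ 81 70 _ _], head=1, tail=3, size=2
write(14): buf=[_ 81 70 14 _], head=1, tail=4, size=3
read(): buf=[_ _ 70 14 _], head=2, tail=4, size=2
write(50): buf=[_ _ 70 14 50], head=2, tail=0, size=3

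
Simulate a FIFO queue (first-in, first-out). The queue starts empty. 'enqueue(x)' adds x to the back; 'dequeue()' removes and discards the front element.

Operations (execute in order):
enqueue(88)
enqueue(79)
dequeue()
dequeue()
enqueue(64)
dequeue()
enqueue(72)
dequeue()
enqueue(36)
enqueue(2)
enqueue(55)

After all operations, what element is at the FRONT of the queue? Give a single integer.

enqueue(88): queue = [88]
enqueue(79): queue = [88, 79]
dequeue(): queue = [79]
dequeue(): queue = []
enqueue(64): queue = [64]
dequeue(): queue = []
enqueue(72): queue = [72]
dequeue(): queue = []
enqueue(36): queue = [36]
enqueue(2): queue = [36, 2]
enqueue(55): queue = [36, 2, 55]

Answer: 36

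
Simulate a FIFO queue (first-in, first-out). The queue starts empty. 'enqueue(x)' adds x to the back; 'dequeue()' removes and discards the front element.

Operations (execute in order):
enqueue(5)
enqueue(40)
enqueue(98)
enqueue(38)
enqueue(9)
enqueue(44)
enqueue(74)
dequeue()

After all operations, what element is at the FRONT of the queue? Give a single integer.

Answer: 40

Derivation:
enqueue(5): queue = [5]
enqueue(40): queue = [5, 40]
enqueue(98): queue = [5, 40, 98]
enqueue(38): queue = [5, 40, 98, 38]
enqueue(9): queue = [5, 40, 98, 38, 9]
enqueue(44): queue = [5, 40, 98, 38, 9, 44]
enqueue(74): queue = [5, 40, 98, 38, 9, 44, 74]
dequeue(): queue = [40, 98, 38, 9, 44, 74]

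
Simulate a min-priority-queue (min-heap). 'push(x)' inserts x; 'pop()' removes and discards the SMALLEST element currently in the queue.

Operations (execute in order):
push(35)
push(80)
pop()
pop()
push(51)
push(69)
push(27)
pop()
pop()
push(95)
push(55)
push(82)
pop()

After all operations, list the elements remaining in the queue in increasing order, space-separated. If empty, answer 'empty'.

Answer: 69 82 95

Derivation:
push(35): heap contents = [35]
push(80): heap contents = [35, 80]
pop() → 35: heap contents = [80]
pop() → 80: heap contents = []
push(51): heap contents = [51]
push(69): heap contents = [51, 69]
push(27): heap contents = [27, 51, 69]
pop() → 27: heap contents = [51, 69]
pop() → 51: heap contents = [69]
push(95): heap contents = [69, 95]
push(55): heap contents = [55, 69, 95]
push(82): heap contents = [55, 69, 82, 95]
pop() → 55: heap contents = [69, 82, 95]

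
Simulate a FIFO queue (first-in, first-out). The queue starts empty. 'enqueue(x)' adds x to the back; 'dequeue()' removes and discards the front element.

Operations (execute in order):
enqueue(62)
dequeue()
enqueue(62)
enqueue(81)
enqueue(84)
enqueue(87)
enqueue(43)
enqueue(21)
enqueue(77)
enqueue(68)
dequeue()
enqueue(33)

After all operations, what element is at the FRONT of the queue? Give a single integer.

enqueue(62): queue = [62]
dequeue(): queue = []
enqueue(62): queue = [62]
enqueue(81): queue = [62, 81]
enqueue(84): queue = [62, 81, 84]
enqueue(87): queue = [62, 81, 84, 87]
enqueue(43): queue = [62, 81, 84, 87, 43]
enqueue(21): queue = [62, 81, 84, 87, 43, 21]
enqueue(77): queue = [62, 81, 84, 87, 43, 21, 77]
enqueue(68): queue = [62, 81, 84, 87, 43, 21, 77, 68]
dequeue(): queue = [81, 84, 87, 43, 21, 77, 68]
enqueue(33): queue = [81, 84, 87, 43, 21, 77, 68, 33]

Answer: 81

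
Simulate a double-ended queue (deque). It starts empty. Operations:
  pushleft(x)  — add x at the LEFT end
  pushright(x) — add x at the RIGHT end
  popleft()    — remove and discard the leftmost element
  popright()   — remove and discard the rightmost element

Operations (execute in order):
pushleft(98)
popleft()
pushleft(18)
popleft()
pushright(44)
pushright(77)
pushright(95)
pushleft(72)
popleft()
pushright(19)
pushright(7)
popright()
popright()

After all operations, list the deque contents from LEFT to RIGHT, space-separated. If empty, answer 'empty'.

pushleft(98): [98]
popleft(): []
pushleft(18): [18]
popleft(): []
pushright(44): [44]
pushright(77): [44, 77]
pushright(95): [44, 77, 95]
pushleft(72): [72, 44, 77, 95]
popleft(): [44, 77, 95]
pushright(19): [44, 77, 95, 19]
pushright(7): [44, 77, 95, 19, 7]
popright(): [44, 77, 95, 19]
popright(): [44, 77, 95]

Answer: 44 77 95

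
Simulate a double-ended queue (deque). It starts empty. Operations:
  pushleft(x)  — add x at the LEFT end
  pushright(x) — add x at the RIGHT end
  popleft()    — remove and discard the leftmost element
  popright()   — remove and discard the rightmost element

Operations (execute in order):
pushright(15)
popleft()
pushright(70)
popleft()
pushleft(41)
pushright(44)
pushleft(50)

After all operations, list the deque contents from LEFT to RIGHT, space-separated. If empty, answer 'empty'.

Answer: 50 41 44

Derivation:
pushright(15): [15]
popleft(): []
pushright(70): [70]
popleft(): []
pushleft(41): [41]
pushright(44): [41, 44]
pushleft(50): [50, 41, 44]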